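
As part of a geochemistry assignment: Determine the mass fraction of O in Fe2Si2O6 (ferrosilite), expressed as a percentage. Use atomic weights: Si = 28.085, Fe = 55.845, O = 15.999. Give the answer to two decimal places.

36.38 weight percent

Molar mass of Fe2Si2O6: 2×55.845 + 2×28.085 + 6×15.999 = 263.854 g/mol.
Mass of O per formula unit: 6 × 15.999 = 95.994 g.
Weight fraction O = 95.994 / 263.854 = 0.3638.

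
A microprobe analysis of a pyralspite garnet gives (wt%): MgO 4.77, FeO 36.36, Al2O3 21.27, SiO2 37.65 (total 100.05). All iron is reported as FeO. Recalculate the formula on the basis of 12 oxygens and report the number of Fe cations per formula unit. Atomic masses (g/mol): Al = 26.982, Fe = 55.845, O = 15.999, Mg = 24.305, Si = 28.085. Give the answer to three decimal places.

2.426 Fe apfu

MgO: 4.77/40.304 = 0.11835 mol → 0.11835 mol Mg, 0.11835 mol O.
FeO: 36.36/71.844 = 0.50610 mol → 0.50610 mol Fe, 0.50610 mol O.
Al2O3: 21.27/101.961 = 0.20861 mol → 0.41722 mol Al, 0.62583 mol O.
SiO2: 37.65/60.083 = 0.62663 mol → 0.62663 mol Si, 1.25326 mol O.
Total oxygen = 2.50354 mol. Normalization factor = 12/2.50354 = 4.79321.
Fe per 12 O = 0.50610 × 4.79321 = 2.426.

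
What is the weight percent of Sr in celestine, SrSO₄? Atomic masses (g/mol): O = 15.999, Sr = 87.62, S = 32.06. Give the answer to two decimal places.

M(SrSO₄) = 183.676 g/mol.
Sr contributes 1 × 87.62 = 87.620 g per mole.
87.620/183.676 = 0.4770 → 47.70%.

47.70 wt%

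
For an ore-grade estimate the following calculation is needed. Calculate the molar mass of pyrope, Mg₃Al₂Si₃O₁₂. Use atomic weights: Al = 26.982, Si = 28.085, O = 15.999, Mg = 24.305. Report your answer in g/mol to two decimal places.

The formula mass is the sum 3(24.305) + 2(26.982) + 3(28.085) + 12(15.999).

403.12 g/mol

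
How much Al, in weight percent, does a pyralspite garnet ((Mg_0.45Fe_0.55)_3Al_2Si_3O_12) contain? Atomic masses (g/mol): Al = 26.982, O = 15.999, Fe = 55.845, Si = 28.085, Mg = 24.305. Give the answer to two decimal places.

11.86 weight percent

Molar mass of (Mg_0.45Fe_0.55)_3Al_2Si_3O_12: 1.35*24.305 + 1.65*55.845 + 2*26.982 + 3*28.085 + 12*15.999 = 455.163 g/mol.
Mass of Al per formula unit: 2 × 26.982 = 53.964 g.
Weight fraction Al = 53.964 / 455.163 = 0.1186.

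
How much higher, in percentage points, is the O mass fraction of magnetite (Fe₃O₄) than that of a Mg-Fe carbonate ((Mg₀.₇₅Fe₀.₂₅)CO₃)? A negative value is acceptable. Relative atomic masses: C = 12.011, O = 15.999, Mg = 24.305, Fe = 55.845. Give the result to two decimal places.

-24.42 percentage points

O in Fe₃O₄: molar mass 231.531 g/mol; 4×15.999 = 63.996 g → 27.64 wt%.
O in (Mg₀.₇₅Fe₀.₂₅)CO₃: molar mass 92.198 g/mol; 3×15.999 = 47.997 g → 52.06 wt%.
Difference = 27.64 − 52.06 = -24.42 percentage points.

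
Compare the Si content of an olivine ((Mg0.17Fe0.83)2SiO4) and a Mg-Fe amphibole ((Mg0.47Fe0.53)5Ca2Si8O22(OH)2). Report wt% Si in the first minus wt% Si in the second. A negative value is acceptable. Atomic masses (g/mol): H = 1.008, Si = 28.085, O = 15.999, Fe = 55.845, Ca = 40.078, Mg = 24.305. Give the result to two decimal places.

M((Mg0.17Fe0.83)2SiO4) = 193.047 g/mol, so wt% Si = 28.085/193.047 × 100 = 14.55%.
M((Mg0.47Fe0.53)5Ca2Si8O22(OH)2) = 895.934 g/mol, so wt% Si = 224.680/895.934 × 100 = 25.08%.
14.55 − 25.08 = -10.53 pp.

-10.53 percentage points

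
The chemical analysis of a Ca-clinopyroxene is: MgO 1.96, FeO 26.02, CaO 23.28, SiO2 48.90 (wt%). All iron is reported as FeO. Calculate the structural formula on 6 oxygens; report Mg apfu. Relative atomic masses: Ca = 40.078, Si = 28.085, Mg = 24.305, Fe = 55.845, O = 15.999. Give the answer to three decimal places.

MgO (M=40.304): mol = 0.04863; Mg = 0.04863, O = 0.04863.
FeO (M=71.844): mol = 0.36217; Fe = 0.36217, O = 0.36217.
CaO (M=56.077): mol = 0.41514; Ca = 0.41514, O = 0.41514.
SiO2 (M=60.083): mol = 0.81387; Si = 0.81387, O = 1.62774.
ΣO = 2.45368; factor = 6/ΣO = 2.44531.
Mg apfu = 0.04863 × 2.44531 = 0.119.

0.119 Mg apfu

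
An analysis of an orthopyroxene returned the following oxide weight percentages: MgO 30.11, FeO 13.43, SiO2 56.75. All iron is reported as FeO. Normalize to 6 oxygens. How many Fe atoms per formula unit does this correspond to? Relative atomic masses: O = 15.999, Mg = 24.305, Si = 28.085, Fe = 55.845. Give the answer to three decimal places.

MgO (M=40.304): mol = 0.74707; Mg = 0.74707, O = 0.74707.
FeO (M=71.844): mol = 0.18693; Fe = 0.18693, O = 0.18693.
SiO2 (M=60.083): mol = 0.94453; Si = 0.94453, O = 1.88906.
ΣO = 2.82306; factor = 6/ΣO = 2.12535.
Fe apfu = 0.18693 × 2.12535 = 0.397.

0.397 Fe apfu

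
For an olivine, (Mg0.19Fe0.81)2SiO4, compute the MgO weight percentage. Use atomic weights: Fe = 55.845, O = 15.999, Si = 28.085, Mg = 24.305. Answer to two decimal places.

7.99 wt%

Molar mass of (Mg0.19Fe0.81)2SiO4 = 0.38×24.305 + 1.62×55.845 + 1×28.085 + 4×15.999 = 191.786 g/mol.
Each formula unit contains 0.38 Mg, equivalent to 0.38/1 = 0.3800 mol MgO.
M(MgO) = 1×24.305 + 1×15.999 = 40.304 g/mol.
Mass of MgO per formula unit = 0.3800 × 40.304 = 15.316 g.
MgO wt% = 15.316 / 191.786 × 100 = 7.99%.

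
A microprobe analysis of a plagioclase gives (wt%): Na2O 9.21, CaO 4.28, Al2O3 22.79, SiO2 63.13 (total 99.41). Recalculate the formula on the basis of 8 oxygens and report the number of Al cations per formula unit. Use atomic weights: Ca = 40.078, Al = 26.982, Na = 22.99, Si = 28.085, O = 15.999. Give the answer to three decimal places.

Na2O: 9.21/61.979 = 0.14860 mol → 0.29720 mol Na, 0.14860 mol O.
CaO: 4.28/56.077 = 0.07632 mol → 0.07632 mol Ca, 0.07632 mol O.
Al2O3: 22.79/101.961 = 0.22352 mol → 0.44704 mol Al, 0.67056 mol O.
SiO2: 63.13/60.083 = 1.05071 mol → 1.05071 mol Si, 2.10142 mol O.
Total oxygen = 2.99690 mol. Normalization factor = 8/2.99690 = 2.66943.
Al per 8 O = 0.44704 × 2.66943 = 1.193.

1.193 Al apfu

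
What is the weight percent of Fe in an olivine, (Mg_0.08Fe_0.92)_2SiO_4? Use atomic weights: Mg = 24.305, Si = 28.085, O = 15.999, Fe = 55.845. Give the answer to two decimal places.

51.71 weight percent

Formula mass = 0.16×24.305 + 1.84×55.845 + 1×28.085 + 4×15.999 = 198.725 g/mol, of which 102.755 g is Fe.
So Fe makes up 102.755/198.725 = 0.5171 of the mass, i.e. 51.71%.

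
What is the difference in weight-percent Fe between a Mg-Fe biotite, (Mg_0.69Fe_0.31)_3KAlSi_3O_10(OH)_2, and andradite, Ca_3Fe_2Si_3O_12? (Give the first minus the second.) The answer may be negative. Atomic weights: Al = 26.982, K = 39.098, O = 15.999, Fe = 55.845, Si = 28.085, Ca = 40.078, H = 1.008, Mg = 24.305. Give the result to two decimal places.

First mineral: 51.936 g Fe in 446.586 g formula = 11.63 wt% Fe.
Second mineral: 111.690 g Fe in 508.167 g formula = 21.98 wt% Fe.
11.63% − 21.98% gives a difference of -10.35 percentage points.

-10.35 percentage points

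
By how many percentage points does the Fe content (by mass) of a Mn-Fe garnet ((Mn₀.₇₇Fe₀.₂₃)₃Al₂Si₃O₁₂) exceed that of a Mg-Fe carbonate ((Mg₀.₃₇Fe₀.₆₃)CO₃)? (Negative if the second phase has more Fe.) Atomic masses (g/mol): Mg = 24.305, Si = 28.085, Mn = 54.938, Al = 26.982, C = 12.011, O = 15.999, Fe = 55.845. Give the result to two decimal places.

M((Mn₀.₇₇Fe₀.₂₃)₃Al₂Si₃O₁₂) = 495.647 g/mol, so wt% Fe = 38.533/495.647 × 100 = 7.77%.
M((Mg₀.₃₇Fe₀.₆₃)CO₃) = 104.183 g/mol, so wt% Fe = 35.182/104.183 × 100 = 33.77%.
7.77 − 33.77 = -26.00 pp.

-26.00 percentage points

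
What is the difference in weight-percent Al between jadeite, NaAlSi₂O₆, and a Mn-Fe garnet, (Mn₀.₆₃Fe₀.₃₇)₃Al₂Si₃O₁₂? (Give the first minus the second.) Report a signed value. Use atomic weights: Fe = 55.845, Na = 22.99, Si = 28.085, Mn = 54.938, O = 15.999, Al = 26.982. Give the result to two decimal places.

First mineral: 26.982 g Al in 202.136 g formula = 13.35 wt% Al.
Second mineral: 53.964 g Al in 496.028 g formula = 10.88 wt% Al.
13.35% − 10.88% gives a difference of 2.47 percentage points.

2.47 percentage points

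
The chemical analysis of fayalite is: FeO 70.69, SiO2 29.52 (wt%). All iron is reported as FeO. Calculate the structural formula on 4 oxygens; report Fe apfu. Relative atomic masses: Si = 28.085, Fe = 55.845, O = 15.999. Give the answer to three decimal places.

2.001 Fe apfu

70.69 wt% FeO ÷ 71.844 g/mol = 0.98394 mol, giving 0.98394 Fe and 0.98394 O.
29.52 wt% SiO2 ÷ 60.083 g/mol = 0.49132 mol, giving 0.49132 Si and 0.98264 O.
Oxygen sums to 1.96658; scaling by 4/1.96658 = 2.03399 puts the formula on 4 O.
Fe: 0.98394 × 2.03399 = 2.001 atoms per formula unit.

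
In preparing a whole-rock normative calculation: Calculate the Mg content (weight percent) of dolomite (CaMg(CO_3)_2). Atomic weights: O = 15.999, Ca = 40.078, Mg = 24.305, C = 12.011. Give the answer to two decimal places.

M(CaMg(CO_3)_2) = 184.399 g/mol.
Mg contributes 1 × 24.305 = 24.305 g per mole.
24.305/184.399 = 0.1318 → 13.18%.

13.18 weight percent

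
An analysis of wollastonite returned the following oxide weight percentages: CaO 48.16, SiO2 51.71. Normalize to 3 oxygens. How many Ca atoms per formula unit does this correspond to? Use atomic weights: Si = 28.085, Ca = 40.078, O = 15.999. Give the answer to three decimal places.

0.999 Ca apfu

48.16 wt% CaO ÷ 56.077 g/mol = 0.85882 mol, giving 0.85882 Ca and 0.85882 O.
51.71 wt% SiO2 ÷ 60.083 g/mol = 0.86064 mol, giving 0.86064 Si and 1.72128 O.
Oxygen sums to 2.58010; scaling by 3/2.58010 = 1.16275 puts the formula on 3 O.
Ca: 0.85882 × 1.16275 = 0.999 atoms per formula unit.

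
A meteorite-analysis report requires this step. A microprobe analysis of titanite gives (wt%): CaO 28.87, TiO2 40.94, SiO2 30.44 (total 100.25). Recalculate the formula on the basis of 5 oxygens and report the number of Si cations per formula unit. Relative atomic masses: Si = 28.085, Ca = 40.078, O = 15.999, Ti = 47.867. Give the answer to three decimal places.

0.992 Si apfu

CaO: 28.87/56.077 = 0.51483 mol → 0.51483 mol Ca, 0.51483 mol O.
TiO2: 40.94/79.865 = 0.51262 mol → 0.51262 mol Ti, 1.02524 mol O.
SiO2: 30.44/60.083 = 0.50663 mol → 0.50663 mol Si, 1.01326 mol O.
Total oxygen = 2.55333 mol. Normalization factor = 5/2.55333 = 1.95823.
Si per 5 O = 0.50663 × 1.95823 = 0.992.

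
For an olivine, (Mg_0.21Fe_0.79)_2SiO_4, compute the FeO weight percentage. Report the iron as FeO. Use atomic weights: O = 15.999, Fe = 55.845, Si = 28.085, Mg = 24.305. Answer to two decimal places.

Formula mass = 190.524 g/mol.
1.58 Fe → 1.5800 mol FeO per formula unit; M(FeO) = 71.844, so FeO mass = 113.514 g.
113.514/190.524 × 100 = 59.58 wt%.

59.58 wt%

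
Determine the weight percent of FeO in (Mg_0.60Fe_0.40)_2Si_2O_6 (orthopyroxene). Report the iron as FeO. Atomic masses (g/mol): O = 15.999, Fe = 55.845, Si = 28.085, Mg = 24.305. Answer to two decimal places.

25.43 wt%

M((Mg_0.60Fe_0.40)_2Si_2O_6) = 226.006 g/mol; M(FeO) = 71.844 g/mol.
Moles FeO per formula unit = 0.80 Fe ÷ 1 = 0.8000.
FeO fraction = (0.8000 × 71.844) / 226.006 = 57.475/226.006 = 0.2543.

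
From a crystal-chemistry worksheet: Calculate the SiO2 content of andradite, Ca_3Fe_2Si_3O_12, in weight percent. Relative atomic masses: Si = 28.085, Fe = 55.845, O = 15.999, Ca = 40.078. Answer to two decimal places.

35.47 wt%

M(Ca_3Fe_2Si_3O_12) = 508.167 g/mol; M(SiO2) = 60.083 g/mol.
Moles SiO2 per formula unit = 3 Si ÷ 1 = 3.0000.
SiO2 fraction = (3.0000 × 60.083) / 508.167 = 180.249/508.167 = 0.3547.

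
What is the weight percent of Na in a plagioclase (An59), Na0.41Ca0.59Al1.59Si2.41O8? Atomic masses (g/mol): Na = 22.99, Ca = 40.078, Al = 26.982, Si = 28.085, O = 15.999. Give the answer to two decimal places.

3.47 wt%

Formula mass = 0.41·22.99 + 0.59·40.078 + 1.59·26.982 + 2.41·28.085 + 8·15.999 = 271.650 g/mol, of which 9.426 g is Na.
So Na makes up 9.426/271.650 = 0.0347 of the mass, i.e. 3.47%.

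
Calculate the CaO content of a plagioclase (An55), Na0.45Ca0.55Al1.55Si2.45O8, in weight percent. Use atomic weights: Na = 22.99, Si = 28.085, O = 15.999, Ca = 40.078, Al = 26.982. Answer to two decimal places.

Formula mass = 271.011 g/mol.
0.55 Ca → 0.5500 mol CaO per formula unit; M(CaO) = 56.077, so CaO mass = 30.842 g.
30.842/271.011 × 100 = 11.38 wt%.

11.38 wt%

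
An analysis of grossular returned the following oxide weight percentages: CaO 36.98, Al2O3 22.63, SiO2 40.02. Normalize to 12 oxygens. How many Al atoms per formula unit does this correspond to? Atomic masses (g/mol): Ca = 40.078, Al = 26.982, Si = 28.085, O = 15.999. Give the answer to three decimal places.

CaO (M=56.077): mol = 0.65945; Ca = 0.65945, O = 0.65945.
Al2O3 (M=101.961): mol = 0.22195; Al = 0.44390, O = 0.66585.
SiO2 (M=60.083): mol = 0.66608; Si = 0.66608, O = 1.33216.
ΣO = 2.65746; factor = 12/ΣO = 4.51559.
Al apfu = 0.44390 × 4.51559 = 2.004.

2.004 Al apfu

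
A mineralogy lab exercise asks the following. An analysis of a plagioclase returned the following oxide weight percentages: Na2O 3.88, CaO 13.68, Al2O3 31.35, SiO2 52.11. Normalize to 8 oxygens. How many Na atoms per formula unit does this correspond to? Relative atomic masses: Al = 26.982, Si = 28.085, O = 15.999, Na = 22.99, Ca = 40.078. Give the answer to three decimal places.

0.338 Na apfu

Na2O (M=61.979): mol = 0.06260; Na = 0.12520, O = 0.06260.
CaO (M=56.077): mol = 0.24395; Ca = 0.24395, O = 0.24395.
Al2O3 (M=101.961): mol = 0.30747; Al = 0.61494, O = 0.92241.
SiO2 (M=60.083): mol = 0.86730; Si = 0.86730, O = 1.73460.
ΣO = 2.96356; factor = 8/ΣO = 2.69946.
Na apfu = 0.12520 × 2.69946 = 0.338.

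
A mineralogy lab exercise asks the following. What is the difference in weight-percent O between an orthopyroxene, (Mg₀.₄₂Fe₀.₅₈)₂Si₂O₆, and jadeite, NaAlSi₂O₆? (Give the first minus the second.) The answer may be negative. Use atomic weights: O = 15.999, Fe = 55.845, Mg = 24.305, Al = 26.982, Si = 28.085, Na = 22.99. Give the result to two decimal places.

-7.05 percentage points

M((Mg₀.₄₂Fe₀.₅₈)₂Si₂O₆) = 237.360 g/mol, so wt% O = 95.994/237.360 × 100 = 40.44%.
M(NaAlSi₂O₆) = 202.136 g/mol, so wt% O = 95.994/202.136 × 100 = 47.49%.
40.44 − 47.49 = -7.05 pp.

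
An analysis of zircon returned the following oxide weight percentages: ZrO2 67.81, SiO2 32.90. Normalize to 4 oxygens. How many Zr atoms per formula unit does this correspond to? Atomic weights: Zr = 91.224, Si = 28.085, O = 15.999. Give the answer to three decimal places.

1.002 Zr apfu

ZrO2 (M=123.222): mol = 0.55031; Zr = 0.55031, O = 1.10062.
SiO2 (M=60.083): mol = 0.54758; Si = 0.54758, O = 1.09516.
ΣO = 2.19578; factor = 4/ΣO = 1.82168.
Zr apfu = 0.55031 × 1.82168 = 1.002.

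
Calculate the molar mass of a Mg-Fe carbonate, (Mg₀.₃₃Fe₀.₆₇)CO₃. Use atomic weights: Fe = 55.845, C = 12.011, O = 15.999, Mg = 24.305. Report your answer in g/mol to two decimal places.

M = 0.33*24.305 + 0.67*55.845 + 1*12.011 + 3*15.999

105.44 g/mol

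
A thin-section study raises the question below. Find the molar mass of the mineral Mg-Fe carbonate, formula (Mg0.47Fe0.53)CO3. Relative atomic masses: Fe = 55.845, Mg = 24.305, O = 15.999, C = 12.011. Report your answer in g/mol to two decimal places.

The formula mass is the sum 0.47×24.305 + 0.53×55.845 + 1×12.011 + 3×15.999.

101.03 g/mol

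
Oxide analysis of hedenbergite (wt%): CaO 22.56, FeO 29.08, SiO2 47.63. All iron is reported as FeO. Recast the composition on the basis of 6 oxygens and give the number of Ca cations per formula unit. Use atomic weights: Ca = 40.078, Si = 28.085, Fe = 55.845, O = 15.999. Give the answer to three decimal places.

CaO (M=56.077): mol = 0.40230; Ca = 0.40230, O = 0.40230.
FeO (M=71.844): mol = 0.40477; Fe = 0.40477, O = 0.40477.
SiO2 (M=60.083): mol = 0.79274; Si = 0.79274, O = 1.58548.
ΣO = 2.39255; factor = 6/ΣO = 2.50778.
Ca apfu = 0.40230 × 2.50778 = 1.009.

1.009 Ca apfu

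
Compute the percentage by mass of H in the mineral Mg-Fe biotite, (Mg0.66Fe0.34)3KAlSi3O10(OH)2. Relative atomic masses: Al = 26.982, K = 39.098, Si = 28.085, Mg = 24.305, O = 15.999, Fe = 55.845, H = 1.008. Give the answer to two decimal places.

M((Mg0.66Fe0.34)3KAlSi3O10(OH)2) = 449.425 g/mol.
H contributes 2 × 1.008 = 2.016 g per mole.
2.016/449.425 = 0.0045 → 0.45%.

0.45 mass %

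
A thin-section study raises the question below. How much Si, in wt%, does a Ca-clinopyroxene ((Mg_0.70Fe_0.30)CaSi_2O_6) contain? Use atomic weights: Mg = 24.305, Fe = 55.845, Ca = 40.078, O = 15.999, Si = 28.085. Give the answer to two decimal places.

Molar mass of (Mg_0.70Fe_0.30)CaSi_2O_6: 0.70*24.305 + 0.30*55.845 + 1*40.078 + 2*28.085 + 6*15.999 = 226.009 g/mol.
Mass of Si per formula unit: 2 × 28.085 = 56.170 g.
Weight fraction Si = 56.170 / 226.009 = 0.2485.

24.85 wt%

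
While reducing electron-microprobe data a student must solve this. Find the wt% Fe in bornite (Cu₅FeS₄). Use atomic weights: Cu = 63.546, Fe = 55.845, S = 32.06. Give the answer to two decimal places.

11.13 wt%

M(Cu₅FeS₄) = 501.815 g/mol.
Fe contributes 1 × 55.845 = 55.845 g per mole.
55.845/501.815 = 0.1113 → 11.13%.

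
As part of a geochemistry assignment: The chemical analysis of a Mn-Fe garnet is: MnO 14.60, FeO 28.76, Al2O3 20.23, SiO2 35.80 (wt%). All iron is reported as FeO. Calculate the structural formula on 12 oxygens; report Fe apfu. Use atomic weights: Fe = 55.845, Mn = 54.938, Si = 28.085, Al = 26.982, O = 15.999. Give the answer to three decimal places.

2.007 Fe apfu

MnO (M=70.937): mol = 0.20582; Mn = 0.20582, O = 0.20582.
FeO (M=71.844): mol = 0.40031; Fe = 0.40031, O = 0.40031.
Al2O3 (M=101.961): mol = 0.19841; Al = 0.39682, O = 0.59523.
SiO2 (M=60.083): mol = 0.59584; Si = 0.59584, O = 1.19168.
ΣO = 2.39304; factor = 12/ΣO = 5.01454.
Fe apfu = 0.40031 × 5.01454 = 2.007.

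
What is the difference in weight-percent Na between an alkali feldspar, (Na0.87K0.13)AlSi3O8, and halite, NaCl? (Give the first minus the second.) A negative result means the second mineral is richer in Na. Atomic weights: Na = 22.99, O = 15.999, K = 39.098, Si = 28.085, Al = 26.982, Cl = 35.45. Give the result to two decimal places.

M((Na0.87K0.13)AlSi3O8) = 264.313 g/mol, so wt% Na = 20.001/264.313 × 100 = 7.57%.
M(NaCl) = 58.440 g/mol, so wt% Na = 22.990/58.440 × 100 = 39.34%.
7.57 − 39.34 = -31.77 pp.

-31.77 percentage points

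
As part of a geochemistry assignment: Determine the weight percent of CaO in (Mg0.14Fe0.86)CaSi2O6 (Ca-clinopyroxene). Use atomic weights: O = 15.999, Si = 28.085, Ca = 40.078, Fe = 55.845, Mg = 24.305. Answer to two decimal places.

Formula mass = 243.671 g/mol.
1 Ca → 1.0000 mol CaO per formula unit; M(CaO) = 56.077, so CaO mass = 56.077 g.
56.077/243.671 × 100 = 23.01 wt%.

23.01 wt%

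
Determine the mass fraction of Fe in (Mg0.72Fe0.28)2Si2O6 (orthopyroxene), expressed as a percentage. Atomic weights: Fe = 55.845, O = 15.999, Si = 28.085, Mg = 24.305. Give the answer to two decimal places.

14.32 weight percent

Molar mass of (Mg0.72Fe0.28)2Si2O6: 1.44·24.305 + 0.56·55.845 + 2·28.085 + 6·15.999 = 218.436 g/mol.
Mass of Fe per formula unit: 0.56 × 55.845 = 31.273 g.
Weight fraction Fe = 31.273 / 218.436 = 0.1432.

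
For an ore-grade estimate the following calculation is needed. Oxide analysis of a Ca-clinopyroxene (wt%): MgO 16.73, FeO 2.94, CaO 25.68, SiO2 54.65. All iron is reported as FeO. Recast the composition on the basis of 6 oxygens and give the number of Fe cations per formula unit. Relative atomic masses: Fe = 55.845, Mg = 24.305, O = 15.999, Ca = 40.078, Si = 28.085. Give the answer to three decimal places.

0.090 Fe apfu

MgO (M=40.304): mol = 0.41510; Mg = 0.41510, O = 0.41510.
FeO (M=71.844): mol = 0.04092; Fe = 0.04092, O = 0.04092.
CaO (M=56.077): mol = 0.45794; Ca = 0.45794, O = 0.45794.
SiO2 (M=60.083): mol = 0.90958; Si = 0.90958, O = 1.81916.
ΣO = 2.73312; factor = 6/ΣO = 2.19529.
Fe apfu = 0.04092 × 2.19529 = 0.090.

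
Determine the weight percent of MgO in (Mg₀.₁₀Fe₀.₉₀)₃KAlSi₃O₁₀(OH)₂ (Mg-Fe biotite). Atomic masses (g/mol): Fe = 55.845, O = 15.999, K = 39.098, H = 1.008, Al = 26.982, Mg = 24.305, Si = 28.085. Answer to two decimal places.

2.41 wt%

M((Mg₀.₁₀Fe₀.₉₀)₃KAlSi₃O₁₀(OH)₂) = 502.412 g/mol; M(MgO) = 40.304 g/mol.
Moles MgO per formula unit = 0.30 Mg ÷ 1 = 0.3000.
MgO fraction = (0.3000 × 40.304) / 502.412 = 12.091/502.412 = 0.0241.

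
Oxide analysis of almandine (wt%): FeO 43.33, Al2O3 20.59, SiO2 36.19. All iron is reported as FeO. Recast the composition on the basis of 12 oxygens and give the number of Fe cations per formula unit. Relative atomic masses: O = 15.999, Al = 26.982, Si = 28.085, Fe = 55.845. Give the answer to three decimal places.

FeO (M=71.844): mol = 0.60311; Fe = 0.60311, O = 0.60311.
Al2O3 (M=101.961): mol = 0.20194; Al = 0.40388, O = 0.60582.
SiO2 (M=60.083): mol = 0.60233; Si = 0.60233, O = 1.20466.
ΣO = 2.41359; factor = 12/ΣO = 4.97185.
Fe apfu = 0.60311 × 4.97185 = 2.999.

2.999 Fe apfu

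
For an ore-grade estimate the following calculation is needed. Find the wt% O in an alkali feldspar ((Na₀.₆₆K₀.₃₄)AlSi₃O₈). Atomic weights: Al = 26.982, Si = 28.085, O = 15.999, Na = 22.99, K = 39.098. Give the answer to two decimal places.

47.81 mass %

Formula mass = 0.66×22.99 + 0.34×39.098 + 1×26.982 + 3×28.085 + 8×15.999 = 267.696 g/mol, of which 127.992 g is O.
So O makes up 127.992/267.696 = 0.4781 of the mass, i.e. 47.81%.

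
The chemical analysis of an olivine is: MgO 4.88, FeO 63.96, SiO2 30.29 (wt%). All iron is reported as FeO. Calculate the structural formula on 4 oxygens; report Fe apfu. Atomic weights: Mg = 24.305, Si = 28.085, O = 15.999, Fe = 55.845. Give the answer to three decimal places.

MgO: 4.88/40.304 = 0.12108 mol → 0.12108 mol Mg, 0.12108 mol O.
FeO: 63.96/71.844 = 0.89026 mol → 0.89026 mol Fe, 0.89026 mol O.
SiO2: 30.29/60.083 = 0.50414 mol → 0.50414 mol Si, 1.00828 mol O.
Total oxygen = 2.01962 mol. Normalization factor = 4/2.01962 = 1.98057.
Fe per 4 O = 0.89026 × 1.98057 = 1.763.

1.763 Fe apfu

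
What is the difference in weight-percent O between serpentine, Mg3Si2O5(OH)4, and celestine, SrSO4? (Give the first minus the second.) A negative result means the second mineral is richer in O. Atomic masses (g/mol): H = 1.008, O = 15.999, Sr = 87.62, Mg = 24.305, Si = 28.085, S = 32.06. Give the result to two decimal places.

O in Mg3Si2O5(OH)4: molar mass 277.108 g/mol; 9×15.999 = 143.991 g → 51.96 wt%.
O in SrSO4: molar mass 183.676 g/mol; 4×15.999 = 63.996 g → 34.84 wt%.
Difference = 51.96 − 34.84 = 17.12 percentage points.

17.12 percentage points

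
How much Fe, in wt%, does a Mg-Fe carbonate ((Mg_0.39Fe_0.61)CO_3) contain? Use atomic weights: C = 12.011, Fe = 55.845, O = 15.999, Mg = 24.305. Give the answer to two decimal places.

32.90 wt%

M((Mg_0.39Fe_0.61)CO_3) = 103.552 g/mol.
Fe contributes 0.61 × 55.845 = 34.065 g per mole.
34.065/103.552 = 0.3290 → 32.90%.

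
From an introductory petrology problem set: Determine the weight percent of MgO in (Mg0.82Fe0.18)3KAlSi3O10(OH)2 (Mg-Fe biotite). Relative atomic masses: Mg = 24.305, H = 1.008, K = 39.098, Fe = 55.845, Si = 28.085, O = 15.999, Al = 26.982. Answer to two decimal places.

22.83 wt%

M((Mg0.82Fe0.18)3KAlSi3O10(OH)2) = 434.286 g/mol; M(MgO) = 40.304 g/mol.
Moles MgO per formula unit = 2.46 Mg ÷ 1 = 2.4600.
MgO fraction = (2.4600 × 40.304) / 434.286 = 99.148/434.286 = 0.2283.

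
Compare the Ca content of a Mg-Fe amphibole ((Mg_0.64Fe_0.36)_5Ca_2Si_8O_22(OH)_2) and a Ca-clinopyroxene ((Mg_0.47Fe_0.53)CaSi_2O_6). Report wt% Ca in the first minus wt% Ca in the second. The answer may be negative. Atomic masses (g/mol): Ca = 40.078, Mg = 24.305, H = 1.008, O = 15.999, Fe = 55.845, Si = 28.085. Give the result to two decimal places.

M((Mg_0.64Fe_0.36)_5Ca_2Si_8O_22(OH)_2) = 869.125 g/mol, so wt% Ca = 80.156/869.125 × 100 = 9.22%.
M((Mg_0.47Fe_0.53)CaSi_2O_6) = 233.263 g/mol, so wt% Ca = 40.078/233.263 × 100 = 17.18%.
9.22 − 17.18 = -7.96 pp.

-7.96 percentage points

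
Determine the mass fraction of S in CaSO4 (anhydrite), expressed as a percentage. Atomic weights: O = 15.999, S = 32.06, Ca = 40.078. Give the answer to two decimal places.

M(CaSO4) = 136.134 g/mol.
S contributes 1 × 32.06 = 32.060 g per mole.
32.060/136.134 = 0.2355 → 23.55%.

23.55 mass %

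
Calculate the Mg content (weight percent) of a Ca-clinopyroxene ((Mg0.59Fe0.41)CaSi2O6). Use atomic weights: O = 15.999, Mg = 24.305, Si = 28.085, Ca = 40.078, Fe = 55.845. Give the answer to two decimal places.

Molar mass of (Mg0.59Fe0.41)CaSi2O6: 0.59*24.305 + 0.41*55.845 + 1*40.078 + 2*28.085 + 6*15.999 = 229.478 g/mol.
Mass of Mg per formula unit: 0.59 × 24.305 = 14.340 g.
Weight fraction Mg = 14.340 / 229.478 = 0.0625.

6.25 weight percent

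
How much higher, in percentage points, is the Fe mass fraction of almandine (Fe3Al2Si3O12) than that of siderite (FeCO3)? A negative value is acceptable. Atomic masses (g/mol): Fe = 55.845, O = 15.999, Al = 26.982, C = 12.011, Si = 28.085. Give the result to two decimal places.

-14.54 percentage points

M(Fe3Al2Si3O12) = 497.742 g/mol, so wt% Fe = 167.535/497.742 × 100 = 33.66%.
M(FeCO3) = 115.853 g/mol, so wt% Fe = 55.845/115.853 × 100 = 48.20%.
33.66 − 48.20 = -14.54 pp.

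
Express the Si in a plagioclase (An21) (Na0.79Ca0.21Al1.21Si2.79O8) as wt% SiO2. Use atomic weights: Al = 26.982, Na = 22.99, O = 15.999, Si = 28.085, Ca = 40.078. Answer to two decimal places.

63.12 wt%

Molar mass of Na0.79Ca0.21Al1.21Si2.79O8 = 0.79·22.99 + 0.21·40.078 + 1.21·26.982 + 2.79·28.085 + 8·15.999 = 265.576 g/mol.
Each formula unit contains 2.79 Si, equivalent to 2.79/1 = 2.7900 mol SiO2.
M(SiO2) = 1×28.085 + 2×15.999 = 60.083 g/mol.
Mass of SiO2 per formula unit = 2.7900 × 60.083 = 167.632 g.
SiO2 wt% = 167.632 / 265.576 × 100 = 63.12%.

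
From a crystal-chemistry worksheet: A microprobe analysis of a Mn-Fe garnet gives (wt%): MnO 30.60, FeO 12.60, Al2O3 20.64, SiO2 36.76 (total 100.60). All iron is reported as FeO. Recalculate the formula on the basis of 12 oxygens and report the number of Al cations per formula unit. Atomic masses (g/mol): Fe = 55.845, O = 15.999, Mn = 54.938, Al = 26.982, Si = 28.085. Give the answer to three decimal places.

30.60 wt% MnO ÷ 70.937 g/mol = 0.43137 mol, giving 0.43137 Mn and 0.43137 O.
12.60 wt% FeO ÷ 71.844 g/mol = 0.17538 mol, giving 0.17538 Fe and 0.17538 O.
20.64 wt% Al2O3 ÷ 101.961 g/mol = 0.20243 mol, giving 0.40486 Al and 0.60729 O.
36.76 wt% SiO2 ÷ 60.083 g/mol = 0.61182 mol, giving 0.61182 Si and 1.22364 O.
Oxygen sums to 2.43768; scaling by 12/2.43768 = 4.92271 puts the formula on 12 O.
Al: 0.40486 × 4.92271 = 1.993 atoms per formula unit.

1.993 Al apfu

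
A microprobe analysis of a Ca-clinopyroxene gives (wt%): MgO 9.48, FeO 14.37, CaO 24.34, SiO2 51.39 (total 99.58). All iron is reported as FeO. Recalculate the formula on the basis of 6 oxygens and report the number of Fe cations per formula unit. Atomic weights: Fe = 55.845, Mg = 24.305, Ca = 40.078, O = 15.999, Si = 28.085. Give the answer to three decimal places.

9.48 wt% MgO ÷ 40.304 g/mol = 0.23521 mol, giving 0.23521 Mg and 0.23521 O.
14.37 wt% FeO ÷ 71.844 g/mol = 0.20002 mol, giving 0.20002 Fe and 0.20002 O.
24.34 wt% CaO ÷ 56.077 g/mol = 0.43405 mol, giving 0.43405 Ca and 0.43405 O.
51.39 wt% SiO2 ÷ 60.083 g/mol = 0.85532 mol, giving 0.85532 Si and 1.71064 O.
Oxygen sums to 2.57992; scaling by 6/2.57992 = 2.32565 puts the formula on 6 O.
Fe: 0.20002 × 2.32565 = 0.465 atoms per formula unit.

0.465 Fe apfu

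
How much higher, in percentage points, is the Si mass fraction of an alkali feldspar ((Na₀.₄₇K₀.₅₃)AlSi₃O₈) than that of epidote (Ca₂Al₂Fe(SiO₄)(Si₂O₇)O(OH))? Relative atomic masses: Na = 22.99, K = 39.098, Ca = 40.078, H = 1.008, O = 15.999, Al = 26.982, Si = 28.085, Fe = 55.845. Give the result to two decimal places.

13.68 percentage points

First mineral: 84.255 g Si in 270.756 g formula = 31.12 wt% Si.
Second mineral: 84.255 g Si in 483.215 g formula = 17.44 wt% Si.
31.12% − 17.44% gives a difference of 13.68 percentage points.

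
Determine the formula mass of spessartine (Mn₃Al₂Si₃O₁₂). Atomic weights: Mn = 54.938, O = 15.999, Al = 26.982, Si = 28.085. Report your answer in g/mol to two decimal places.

The formula mass is the sum 3(54.938) + 2(26.982) + 3(28.085) + 12(15.999).

495.02 g/mol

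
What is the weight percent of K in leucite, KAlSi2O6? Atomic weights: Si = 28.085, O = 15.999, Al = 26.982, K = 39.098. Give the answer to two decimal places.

17.91 mass %

Molar mass of KAlSi2O6: 1×39.098 + 1×26.982 + 2×28.085 + 6×15.999 = 218.244 g/mol.
Mass of K per formula unit: 1 × 39.098 = 39.098 g.
Weight fraction K = 39.098 / 218.244 = 0.1791.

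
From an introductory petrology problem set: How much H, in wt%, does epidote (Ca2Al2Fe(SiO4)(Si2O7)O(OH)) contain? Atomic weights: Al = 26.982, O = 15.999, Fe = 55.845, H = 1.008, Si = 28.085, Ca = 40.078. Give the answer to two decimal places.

Molar mass of Ca2Al2Fe(SiO4)(Si2O7)O(OH): 2*40.078 + 2*26.982 + 1*55.845 + 3*28.085 + 13*15.999 + 1*1.008 = 483.215 g/mol.
Mass of H per formula unit: 1 × 1.008 = 1.008 g.
Weight fraction H = 1.008 / 483.215 = 0.0021.

0.21 wt%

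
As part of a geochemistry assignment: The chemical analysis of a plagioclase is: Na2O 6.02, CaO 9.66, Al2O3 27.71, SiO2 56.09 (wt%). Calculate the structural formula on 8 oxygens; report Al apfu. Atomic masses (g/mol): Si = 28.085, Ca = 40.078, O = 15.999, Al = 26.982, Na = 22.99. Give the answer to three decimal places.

1.473 Al apfu

Na2O (M=61.979): mol = 0.09713; Na = 0.19426, O = 0.09713.
CaO (M=56.077): mol = 0.17226; Ca = 0.17226, O = 0.17226.
Al2O3 (M=101.961): mol = 0.27177; Al = 0.54354, O = 0.81531.
SiO2 (M=60.083): mol = 0.93354; Si = 0.93354, O = 1.86708.
ΣO = 2.95178; factor = 8/ΣO = 2.71023.
Al apfu = 0.54354 × 2.71023 = 1.473.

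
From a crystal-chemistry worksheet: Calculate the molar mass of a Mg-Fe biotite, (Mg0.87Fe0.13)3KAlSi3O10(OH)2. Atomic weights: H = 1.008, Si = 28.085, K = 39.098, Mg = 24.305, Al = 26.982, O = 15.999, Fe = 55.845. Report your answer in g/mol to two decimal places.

M = 2.61×24.305 + 0.39×55.845 + 1×39.098 + 1×26.982 + 3×28.085 + 12×15.999 + 2×1.008

429.55 g/mol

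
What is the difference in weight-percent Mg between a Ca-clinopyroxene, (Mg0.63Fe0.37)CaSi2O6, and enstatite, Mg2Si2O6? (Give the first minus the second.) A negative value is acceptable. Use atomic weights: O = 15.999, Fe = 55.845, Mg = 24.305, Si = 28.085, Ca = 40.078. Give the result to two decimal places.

First mineral: 15.312 g Mg in 228.217 g formula = 6.71 wt% Mg.
Second mineral: 48.610 g Mg in 200.774 g formula = 24.21 wt% Mg.
6.71% − 24.21% gives a difference of -17.50 percentage points.

-17.50 percentage points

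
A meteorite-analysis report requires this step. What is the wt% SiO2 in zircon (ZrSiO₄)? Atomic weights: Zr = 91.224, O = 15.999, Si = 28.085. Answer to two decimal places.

32.78 wt%

M(ZrSiO₄) = 183.305 g/mol; M(SiO2) = 60.083 g/mol.
Moles SiO2 per formula unit = 1 Si ÷ 1 = 1.0000.
SiO2 fraction = (1.0000 × 60.083) / 183.305 = 60.083/183.305 = 0.3278.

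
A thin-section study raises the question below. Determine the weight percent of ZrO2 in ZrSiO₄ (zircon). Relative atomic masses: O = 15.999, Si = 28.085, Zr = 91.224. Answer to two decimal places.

M(ZrSiO₄) = 183.305 g/mol; M(ZrO2) = 123.222 g/mol.
Moles ZrO2 per formula unit = 1 Zr ÷ 1 = 1.0000.
ZrO2 fraction = (1.0000 × 123.222) / 183.305 = 123.222/183.305 = 0.6722.

67.22 wt%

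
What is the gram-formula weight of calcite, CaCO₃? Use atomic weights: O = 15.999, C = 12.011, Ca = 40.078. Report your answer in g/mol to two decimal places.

100.09 g/mol

The formula mass is the sum 1·40.078 + 1·12.011 + 3·15.999.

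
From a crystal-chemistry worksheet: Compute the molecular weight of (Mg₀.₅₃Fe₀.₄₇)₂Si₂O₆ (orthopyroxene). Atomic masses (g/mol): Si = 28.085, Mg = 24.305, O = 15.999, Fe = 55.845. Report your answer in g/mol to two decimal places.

230.42 g/mol

The formula mass is the sum 1.06×24.305 + 0.94×55.845 + 2×28.085 + 6×15.999.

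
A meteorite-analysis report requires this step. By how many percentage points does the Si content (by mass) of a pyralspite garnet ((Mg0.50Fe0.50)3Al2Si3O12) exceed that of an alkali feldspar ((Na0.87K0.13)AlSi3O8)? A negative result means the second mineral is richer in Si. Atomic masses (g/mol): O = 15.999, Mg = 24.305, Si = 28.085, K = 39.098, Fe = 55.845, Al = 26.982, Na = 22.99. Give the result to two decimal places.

-13.17 percentage points

M((Mg0.50Fe0.50)3Al2Si3O12) = 450.432 g/mol, so wt% Si = 84.255/450.432 × 100 = 18.71%.
M((Na0.87K0.13)AlSi3O8) = 264.313 g/mol, so wt% Si = 84.255/264.313 × 100 = 31.88%.
18.71 − 31.88 = -13.17 pp.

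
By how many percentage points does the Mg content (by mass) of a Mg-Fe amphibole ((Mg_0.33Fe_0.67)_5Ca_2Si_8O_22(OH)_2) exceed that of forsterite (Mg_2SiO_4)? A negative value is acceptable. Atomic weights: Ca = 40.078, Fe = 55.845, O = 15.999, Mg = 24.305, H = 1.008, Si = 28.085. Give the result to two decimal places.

-30.18 percentage points

Mg in (Mg_0.33Fe_0.67)_5Ca_2Si_8O_22(OH)_2: molar mass 918.012 g/mol; 1.65×24.305 = 40.103 g → 4.37 wt%.
Mg in Mg_2SiO_4: molar mass 140.691 g/mol; 2×24.305 = 48.610 g → 34.55 wt%.
Difference = 4.37 − 34.55 = -30.18 percentage points.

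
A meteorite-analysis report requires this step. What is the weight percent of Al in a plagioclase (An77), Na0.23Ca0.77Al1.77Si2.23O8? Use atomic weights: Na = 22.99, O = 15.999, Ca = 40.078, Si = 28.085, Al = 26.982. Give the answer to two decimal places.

17.40 wt%

M(Na0.23Ca0.77Al1.77Si2.23O8) = 274.527 g/mol.
Al contributes 1.77 × 26.982 = 47.758 g per mole.
47.758/274.527 = 0.1740 → 17.40%.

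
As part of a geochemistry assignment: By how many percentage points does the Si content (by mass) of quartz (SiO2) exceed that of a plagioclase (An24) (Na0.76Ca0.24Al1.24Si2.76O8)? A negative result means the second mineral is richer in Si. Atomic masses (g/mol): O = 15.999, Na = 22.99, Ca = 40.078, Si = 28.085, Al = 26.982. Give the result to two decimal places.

Si in SiO2: molar mass 60.083 g/mol; 1×28.085 = 28.085 g → 46.74 wt%.
Si in Na0.76Ca0.24Al1.24Si2.76O8: molar mass 266.055 g/mol; 2.76×28.085 = 77.515 g → 29.13 wt%.
Difference = 46.74 − 29.13 = 17.61 percentage points.

17.61 percentage points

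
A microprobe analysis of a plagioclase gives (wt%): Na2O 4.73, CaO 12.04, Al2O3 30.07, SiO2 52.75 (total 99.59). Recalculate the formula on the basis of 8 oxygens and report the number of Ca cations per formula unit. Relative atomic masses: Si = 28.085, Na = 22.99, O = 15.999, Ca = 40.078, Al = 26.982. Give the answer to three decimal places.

4.73 wt% Na2O ÷ 61.979 g/mol = 0.07632 mol, giving 0.15264 Na and 0.07632 O.
12.04 wt% CaO ÷ 56.077 g/mol = 0.21470 mol, giving 0.21470 Ca and 0.21470 O.
30.07 wt% Al2O3 ÷ 101.961 g/mol = 0.29492 mol, giving 0.58984 Al and 0.88476 O.
52.75 wt% SiO2 ÷ 60.083 g/mol = 0.87795 mol, giving 0.87795 Si and 1.75590 O.
Oxygen sums to 2.93168; scaling by 8/2.93168 = 2.72881 puts the formula on 8 O.
Ca: 0.21470 × 2.72881 = 0.586 atoms per formula unit.

0.586 Ca apfu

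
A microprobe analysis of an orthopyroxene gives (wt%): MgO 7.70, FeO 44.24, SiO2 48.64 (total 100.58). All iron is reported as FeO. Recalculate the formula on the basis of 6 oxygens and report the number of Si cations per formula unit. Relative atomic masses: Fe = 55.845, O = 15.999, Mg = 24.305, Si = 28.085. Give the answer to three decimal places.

7.70 wt% MgO ÷ 40.304 g/mol = 0.19105 mol, giving 0.19105 Mg and 0.19105 O.
44.24 wt% FeO ÷ 71.844 g/mol = 0.61578 mol, giving 0.61578 Fe and 0.61578 O.
48.64 wt% SiO2 ÷ 60.083 g/mol = 0.80955 mol, giving 0.80955 Si and 1.61910 O.
Oxygen sums to 2.42593; scaling by 6/2.42593 = 2.47328 puts the formula on 6 O.
Si: 0.80955 × 2.47328 = 2.002 atoms per formula unit.

2.002 Si apfu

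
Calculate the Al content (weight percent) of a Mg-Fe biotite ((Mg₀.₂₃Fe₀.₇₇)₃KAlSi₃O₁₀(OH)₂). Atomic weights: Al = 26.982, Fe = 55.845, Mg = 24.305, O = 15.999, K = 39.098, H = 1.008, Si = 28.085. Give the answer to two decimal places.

5.51 weight percent

Molar mass of (Mg₀.₂₃Fe₀.₇₇)₃KAlSi₃O₁₀(OH)₂: 0.69·24.305 + 2.31·55.845 + 1·39.098 + 1·26.982 + 3·28.085 + 12·15.999 + 2·1.008 = 490.111 g/mol.
Mass of Al per formula unit: 1 × 26.982 = 26.982 g.
Weight fraction Al = 26.982 / 490.111 = 0.0551.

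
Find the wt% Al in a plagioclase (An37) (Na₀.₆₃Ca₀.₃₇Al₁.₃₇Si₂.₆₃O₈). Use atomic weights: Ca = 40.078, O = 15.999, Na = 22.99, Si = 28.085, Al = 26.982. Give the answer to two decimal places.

13.79 mass %

M(Na₀.₆₃Ca₀.₃₇Al₁.₃₇Si₂.₆₃O₈) = 268.133 g/mol.
Al contributes 1.37 × 26.982 = 36.965 g per mole.
36.965/268.133 = 0.1379 → 13.79%.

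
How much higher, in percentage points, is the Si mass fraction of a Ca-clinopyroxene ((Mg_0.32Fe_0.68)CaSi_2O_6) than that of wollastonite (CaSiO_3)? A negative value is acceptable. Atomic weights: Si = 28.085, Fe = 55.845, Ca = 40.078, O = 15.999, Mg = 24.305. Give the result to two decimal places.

First mineral: 56.170 g Si in 237.994 g formula = 23.60 wt% Si.
Second mineral: 28.085 g Si in 116.160 g formula = 24.18 wt% Si.
23.60% − 24.18% gives a difference of -0.58 percentage points.

-0.58 percentage points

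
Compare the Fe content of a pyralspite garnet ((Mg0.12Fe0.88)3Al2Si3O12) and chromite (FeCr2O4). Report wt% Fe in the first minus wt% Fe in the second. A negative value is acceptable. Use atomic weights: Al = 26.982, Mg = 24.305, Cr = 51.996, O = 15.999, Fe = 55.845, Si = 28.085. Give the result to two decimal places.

5.36 percentage points

First mineral: 147.431 g Fe in 486.388 g formula = 30.31 wt% Fe.
Second mineral: 55.845 g Fe in 223.833 g formula = 24.95 wt% Fe.
30.31% − 24.95% gives a difference of 5.36 percentage points.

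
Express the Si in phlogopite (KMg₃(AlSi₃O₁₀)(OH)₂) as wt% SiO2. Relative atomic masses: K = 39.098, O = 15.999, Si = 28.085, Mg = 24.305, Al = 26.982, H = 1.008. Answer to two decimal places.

M(KMg₃(AlSi₃O₁₀)(OH)₂) = 417.254 g/mol; M(SiO2) = 60.083 g/mol.
Moles SiO2 per formula unit = 3 Si ÷ 1 = 3.0000.
SiO2 fraction = (3.0000 × 60.083) / 417.254 = 180.249/417.254 = 0.4320.

43.20 wt%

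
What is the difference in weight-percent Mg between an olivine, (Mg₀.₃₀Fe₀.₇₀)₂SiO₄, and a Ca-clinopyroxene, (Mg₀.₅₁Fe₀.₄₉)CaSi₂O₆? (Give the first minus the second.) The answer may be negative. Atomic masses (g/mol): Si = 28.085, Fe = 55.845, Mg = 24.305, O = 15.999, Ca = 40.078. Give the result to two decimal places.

2.55 percentage points

First mineral: 14.583 g Mg in 184.847 g formula = 7.89 wt% Mg.
Second mineral: 12.396 g Mg in 232.002 g formula = 5.34 wt% Mg.
7.89% − 5.34% gives a difference of 2.55 percentage points.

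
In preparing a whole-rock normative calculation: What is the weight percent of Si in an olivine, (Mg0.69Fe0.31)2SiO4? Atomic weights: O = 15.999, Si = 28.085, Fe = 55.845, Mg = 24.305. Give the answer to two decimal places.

17.53 wt%

M((Mg0.69Fe0.31)2SiO4) = 160.246 g/mol.
Si contributes 1 × 28.085 = 28.085 g per mole.
28.085/160.246 = 0.1753 → 17.53%.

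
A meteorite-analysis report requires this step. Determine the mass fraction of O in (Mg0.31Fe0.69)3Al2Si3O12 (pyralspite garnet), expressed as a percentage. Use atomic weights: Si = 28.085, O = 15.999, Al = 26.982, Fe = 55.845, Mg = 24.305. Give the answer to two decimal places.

Formula mass = 0.93×24.305 + 2.07×55.845 + 2×26.982 + 3×28.085 + 12×15.999 = 468.410 g/mol, of which 191.988 g is O.
So O makes up 191.988/468.410 = 0.4099 of the mass, i.e. 40.99%.

40.99 weight percent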